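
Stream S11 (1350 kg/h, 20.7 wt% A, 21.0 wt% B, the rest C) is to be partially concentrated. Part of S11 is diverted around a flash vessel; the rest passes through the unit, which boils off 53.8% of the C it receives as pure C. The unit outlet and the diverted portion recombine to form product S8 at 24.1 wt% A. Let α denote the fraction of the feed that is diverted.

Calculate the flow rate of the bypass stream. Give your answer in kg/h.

All 1350×0.207 = 279.45 kg/h of A reaches S8, so S8 = 279.45/0.241 = 1159.5 kg/h and vapour = 190.46 kg/h.
The evaporator receives (1−α)·1350 of feed at 0.583 C and removes 0.538 of that C:
0.538×0.583×(1−α)×1350 = 190.46
(1−α) = 190.46/423.43 = 0.4498;  α = 0.5502.
Bypass flow = 0.5502×1350 = 742.78 kg/h.

742.8 kg/h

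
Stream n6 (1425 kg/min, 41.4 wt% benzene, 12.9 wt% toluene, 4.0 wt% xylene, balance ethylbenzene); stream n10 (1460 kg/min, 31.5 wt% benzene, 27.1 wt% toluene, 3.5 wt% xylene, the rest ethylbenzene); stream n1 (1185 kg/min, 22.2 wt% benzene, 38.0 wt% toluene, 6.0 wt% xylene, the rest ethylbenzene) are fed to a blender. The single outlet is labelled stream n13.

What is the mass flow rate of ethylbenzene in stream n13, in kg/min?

1548 kg/min

ethylbenzene out = ethylbenzene in = 1425×0.417 + 1460×0.379 + 1185×0.338 = 1548.1 kg/min.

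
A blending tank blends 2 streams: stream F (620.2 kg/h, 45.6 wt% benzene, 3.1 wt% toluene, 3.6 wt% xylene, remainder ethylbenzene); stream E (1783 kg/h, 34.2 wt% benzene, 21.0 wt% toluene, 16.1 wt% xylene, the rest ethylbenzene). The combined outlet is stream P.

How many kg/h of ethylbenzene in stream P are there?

ethylbenzene out = ethylbenzene in = 620.2×0.477 + 1783×0.287 = 807.56 kg/h.

807.6 kg/h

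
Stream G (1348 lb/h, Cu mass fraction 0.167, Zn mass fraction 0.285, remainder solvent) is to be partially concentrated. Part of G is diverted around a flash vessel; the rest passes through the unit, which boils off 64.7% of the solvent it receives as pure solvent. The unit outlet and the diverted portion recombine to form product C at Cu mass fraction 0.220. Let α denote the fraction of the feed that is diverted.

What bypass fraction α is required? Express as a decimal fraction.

0.321

All 1348×0.167 = 225.12 lb/h of Cu reaches C, so C = 225.12/0.220 = 1023.3 lb/h and vapour = 324.75 lb/h.
The evaporator receives (1−α)·1348 of feed at 0.548 solvent and removes 0.647 of that solvent:
0.647×0.548×(1−α)×1348 = 324.75
(1−α) = 324.75/477.94 = 0.6795;  α = 0.3205.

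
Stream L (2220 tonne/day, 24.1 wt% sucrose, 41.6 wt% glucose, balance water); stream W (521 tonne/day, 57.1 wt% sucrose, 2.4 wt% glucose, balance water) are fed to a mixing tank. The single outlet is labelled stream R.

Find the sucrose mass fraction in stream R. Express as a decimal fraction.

0.304

Total flow out = 2220 + 521 = 2741 tonne/day.
sucrose in = 2220×0.241 + 521×0.571 = 832.51 tonne/day.
sucrose mass fraction in R = 832.51/2741 = 0.304.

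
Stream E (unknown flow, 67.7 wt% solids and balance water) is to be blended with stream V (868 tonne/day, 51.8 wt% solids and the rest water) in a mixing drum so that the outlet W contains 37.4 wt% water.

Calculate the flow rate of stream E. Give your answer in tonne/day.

Let E be the unknown flow. Total out = 868 + E.
water balance: 418.38 + 0.323·E = 0.374·(868 + E)
(0.323 − 0.374)·E = 0.374×868 − 418.38 = -93.744
E = -93.744 / -0.051 = 1838.1 tonne/day

1838 tonne/day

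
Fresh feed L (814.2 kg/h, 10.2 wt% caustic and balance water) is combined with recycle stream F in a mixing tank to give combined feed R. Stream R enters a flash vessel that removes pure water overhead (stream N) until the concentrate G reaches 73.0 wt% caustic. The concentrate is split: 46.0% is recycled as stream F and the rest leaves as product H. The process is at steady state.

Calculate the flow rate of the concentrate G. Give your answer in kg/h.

210.7 kg/h

Overall caustic balance (none leaves overhead): caustic in fresh feed = caustic in product, i.e. 814.2×0.102 = (1−0.460)·G·0.730.
G = 83.048/(0.730×0.540) = 210.68 kg/h.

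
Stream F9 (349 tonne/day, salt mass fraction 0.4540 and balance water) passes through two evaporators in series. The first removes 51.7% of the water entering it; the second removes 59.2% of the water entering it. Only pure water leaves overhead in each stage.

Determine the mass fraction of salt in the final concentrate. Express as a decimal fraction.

water in feed = 349×0.546 = 190.55 tonne/day.
After stage 1: water left = (1−0.517)×190.55 = 92.038; stream total = 250.48 tonne/day.
After stage 2: water left = (1−0.592)×92.038 = 37.551; final concentrate = 196 tonne/day.
salt fraction = 158.45/196 = 0.8084.

0.8084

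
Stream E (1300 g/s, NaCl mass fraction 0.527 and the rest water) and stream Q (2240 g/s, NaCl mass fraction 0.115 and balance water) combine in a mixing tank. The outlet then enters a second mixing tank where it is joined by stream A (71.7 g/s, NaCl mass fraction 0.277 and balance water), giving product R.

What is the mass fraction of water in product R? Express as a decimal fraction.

0.733

Overall, product flow = 3611.7 g/s.
water in = 1300×0.473 + 2240×0.885 + 71.7×0.723 = 2649.1 g/s.
water fraction in R = 0.733.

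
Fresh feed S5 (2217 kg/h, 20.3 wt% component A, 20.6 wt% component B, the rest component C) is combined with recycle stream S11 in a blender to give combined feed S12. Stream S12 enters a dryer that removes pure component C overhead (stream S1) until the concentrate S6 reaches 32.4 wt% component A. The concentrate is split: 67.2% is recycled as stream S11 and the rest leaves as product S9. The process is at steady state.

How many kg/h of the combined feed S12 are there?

5063 kg/h

Overall component A balance (none leaves overhead): component A in fresh feed = component A in product, i.e. 2217×0.203 = (1−0.672)·S6·0.324.
S6 = 450.05/(0.324×0.328) = 4234.9 kg/h.
Recycle S11 = 0.672×4234.9 = 2845.9 kg/h.
Combined feed S12 = 2217 + 2845.9 = 5062.9 kg/h.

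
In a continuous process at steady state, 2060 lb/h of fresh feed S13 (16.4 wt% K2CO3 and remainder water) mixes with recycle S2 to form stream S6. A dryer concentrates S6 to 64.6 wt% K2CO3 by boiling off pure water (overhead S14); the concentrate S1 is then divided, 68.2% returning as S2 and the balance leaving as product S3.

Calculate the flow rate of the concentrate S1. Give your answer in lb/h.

1645 lb/h

Overall K2CO3 balance (none leaves overhead): K2CO3 in fresh feed = K2CO3 in product, i.e. 2060×0.164 = (1−0.682)·S1·0.646.
S1 = 337.84/(0.646×0.318) = 1644.6 lb/h.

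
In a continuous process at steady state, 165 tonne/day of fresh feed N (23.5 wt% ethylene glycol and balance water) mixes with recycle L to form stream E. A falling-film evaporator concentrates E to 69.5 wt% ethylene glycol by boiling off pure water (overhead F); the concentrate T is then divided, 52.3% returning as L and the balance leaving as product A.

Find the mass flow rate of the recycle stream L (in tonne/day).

Overall ethylene glycol balance (none leaves overhead): ethylene glycol in fresh feed = ethylene glycol in product, i.e. 165×0.235 = (1−0.523)·T·0.695.
T = 38.775/(0.695×0.477) = 116.96 tonne/day.
Recycle L = 0.523×116.96 = 61.172 tonne/day.

61.17 tonne/day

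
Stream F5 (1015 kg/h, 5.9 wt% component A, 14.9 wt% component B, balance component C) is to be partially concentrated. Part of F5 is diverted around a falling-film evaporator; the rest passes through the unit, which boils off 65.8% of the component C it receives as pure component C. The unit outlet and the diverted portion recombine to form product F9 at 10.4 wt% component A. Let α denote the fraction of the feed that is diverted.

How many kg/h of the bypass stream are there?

All 1015×0.059 = 59.885 kg/h of component A reaches F9, so F9 = 59.885/0.104 = 575.82 kg/h and vapour = 439.18 kg/h.
The evaporator receives (1−α)·1015 of feed at 0.792 component C and removes 0.658 of that component C:
0.658×0.792×(1−α)×1015 = 439.18
(1−α) = 439.18/528.95 = 0.8303;  α = 0.1697.
Bypass flow = 0.1697×1015 = 172.26 kg/h.

172.3 kg/h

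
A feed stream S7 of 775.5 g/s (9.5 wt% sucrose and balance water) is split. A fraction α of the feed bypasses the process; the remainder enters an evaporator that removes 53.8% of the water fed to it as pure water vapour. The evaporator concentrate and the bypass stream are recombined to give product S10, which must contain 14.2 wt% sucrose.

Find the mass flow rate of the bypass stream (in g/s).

248.3 g/s

All 775.5×0.095 = 73.672 g/s of sucrose reaches S10, so S10 = 73.672/0.142 = 518.82 g/s and vapour = 256.68 g/s.
The evaporator receives (1−α)·775.5 of feed at 0.905 water and removes 0.538 of that water:
0.538×0.905×(1−α)×775.5 = 256.68
(1−α) = 256.68/377.58 = 0.6798;  α = 0.3202.
Bypass flow = 0.3202×775.5 = 248.32 g/s.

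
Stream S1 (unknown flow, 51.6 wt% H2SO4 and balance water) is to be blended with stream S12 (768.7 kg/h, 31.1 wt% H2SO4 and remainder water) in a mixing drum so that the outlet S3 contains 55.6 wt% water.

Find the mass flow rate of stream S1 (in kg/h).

Let S1 be the unknown flow. Total out = 768.7 + S1.
water balance: 529.63 + 0.484·S1 = 0.556·(768.7 + S1)
(0.484 − 0.556)·S1 = 0.556×768.7 − 529.63 = -102.24
S1 = -102.24 / -0.072 = 1420 kg/h

1420 kg/h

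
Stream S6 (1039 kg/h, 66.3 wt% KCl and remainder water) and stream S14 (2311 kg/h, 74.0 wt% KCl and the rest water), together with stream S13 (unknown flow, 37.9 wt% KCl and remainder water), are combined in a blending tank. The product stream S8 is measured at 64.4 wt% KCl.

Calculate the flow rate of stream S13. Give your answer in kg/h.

Let S13 be the unknown flow. Total out = 3350 + S13.
KCl balance: 2399 + 0.379·S13 = 0.644·(3350 + S13)
(0.379 − 0.644)·S13 = 0.644×3350 − 2399 = -241.6
S13 = -241.6 / -0.265 = 911.69 kg/h

911.7 kg/h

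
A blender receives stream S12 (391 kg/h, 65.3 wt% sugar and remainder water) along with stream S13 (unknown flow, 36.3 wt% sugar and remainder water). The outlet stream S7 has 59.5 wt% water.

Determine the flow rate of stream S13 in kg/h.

2309 kg/h

Let S13 be the unknown flow. Total out = 391 + S13.
water balance: 135.68 + 0.637·S13 = 0.595·(391 + S13)
(0.637 − 0.595)·S13 = 0.595×391 − 135.68 = 96.968
S13 = 96.968 / 0.042 = 2308.8 kg/h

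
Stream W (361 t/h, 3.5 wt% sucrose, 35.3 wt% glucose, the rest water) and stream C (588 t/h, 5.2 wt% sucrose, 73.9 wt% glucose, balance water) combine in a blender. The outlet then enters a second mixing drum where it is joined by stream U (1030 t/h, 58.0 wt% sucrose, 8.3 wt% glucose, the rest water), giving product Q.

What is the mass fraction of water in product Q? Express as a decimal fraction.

0.349

Overall, product flow = 1979 t/h.
water in = 361×0.612 + 588×0.209 + 1030×0.337 = 690.93 t/h.
water fraction in Q = 0.349.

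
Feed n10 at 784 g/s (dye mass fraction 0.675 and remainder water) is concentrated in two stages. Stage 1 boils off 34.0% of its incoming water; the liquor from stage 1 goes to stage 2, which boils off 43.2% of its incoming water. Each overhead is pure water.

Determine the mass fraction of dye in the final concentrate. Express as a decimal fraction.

0.847

water in feed = 784×0.325 = 254.8 g/s.
After stage 1: water left = (1−0.340)×254.8 = 168.17; stream total = 697.37 g/s.
After stage 2: water left = (1−0.432)×168.17 = 95.519; final concentrate = 624.72 g/s.
dye fraction = 529.2/624.72 = 0.847.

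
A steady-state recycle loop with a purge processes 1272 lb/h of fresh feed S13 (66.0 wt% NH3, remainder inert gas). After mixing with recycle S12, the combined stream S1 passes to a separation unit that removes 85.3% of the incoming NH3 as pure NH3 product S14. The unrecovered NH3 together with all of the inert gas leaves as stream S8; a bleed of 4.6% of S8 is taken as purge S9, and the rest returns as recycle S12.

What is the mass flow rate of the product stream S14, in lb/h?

NH3 in S1: m_A = 1272×0.660 + (1−0.046)·(1−0.853)·m_A, so m_A = 839.52/0.8598 = 976.46 lb/h.
Product S14 = 0.853×976.46 = 832.92 lb/h.

832.9 lb/h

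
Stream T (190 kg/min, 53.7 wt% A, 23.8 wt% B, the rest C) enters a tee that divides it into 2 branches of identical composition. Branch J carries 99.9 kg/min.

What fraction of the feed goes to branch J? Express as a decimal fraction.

Fraction to J = 99.9/190 = 0.5258.

0.526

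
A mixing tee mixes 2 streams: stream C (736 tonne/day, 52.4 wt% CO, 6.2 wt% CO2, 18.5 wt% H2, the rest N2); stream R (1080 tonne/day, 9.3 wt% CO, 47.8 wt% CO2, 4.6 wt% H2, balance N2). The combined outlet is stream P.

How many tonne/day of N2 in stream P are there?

582.2 tonne/day

N2 out = N2 in = 736×0.229 + 1080×0.383 = 582.18 tonne/day.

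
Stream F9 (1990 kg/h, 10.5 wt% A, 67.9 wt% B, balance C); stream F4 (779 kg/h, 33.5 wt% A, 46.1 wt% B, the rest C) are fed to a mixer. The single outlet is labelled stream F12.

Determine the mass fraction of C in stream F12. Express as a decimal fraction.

Total flow out = 1990 + 779 = 2769 kg/h.
C in = 1990×0.216 + 779×0.204 = 588.76 kg/h.
C mass fraction in F12 = 588.76/2769 = 0.213.

0.213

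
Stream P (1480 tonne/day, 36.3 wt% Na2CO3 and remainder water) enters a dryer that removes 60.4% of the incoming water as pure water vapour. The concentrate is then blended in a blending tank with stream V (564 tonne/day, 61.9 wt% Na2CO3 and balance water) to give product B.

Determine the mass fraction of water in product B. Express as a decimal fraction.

Vapour removed = 0.604×0.637×1480 = 569.43 tonne/day; concentrate = 910.57 tonne/day.
water reaching the mixer = 373.33 (from concentrate) + 564×0.381 = 588.22 tonne/day.
Product flow = 910.57 + 564 = 1474.6 tonne/day; water fraction = 0.3989.

0.3989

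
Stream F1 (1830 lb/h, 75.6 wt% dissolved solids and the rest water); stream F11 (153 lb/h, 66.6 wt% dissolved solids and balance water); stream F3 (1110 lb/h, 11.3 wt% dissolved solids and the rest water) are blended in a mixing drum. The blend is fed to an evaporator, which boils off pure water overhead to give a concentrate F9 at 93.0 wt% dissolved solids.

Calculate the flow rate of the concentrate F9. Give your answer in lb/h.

dissolved solids entering = 1830×0.756 + 153×0.666 + 1110×0.113 = 1610.8 lb/h.
All dissolved solids reports to F9, so F9 = 1610.8/0.930 = 1732.1 lb/h.

1732 lb/h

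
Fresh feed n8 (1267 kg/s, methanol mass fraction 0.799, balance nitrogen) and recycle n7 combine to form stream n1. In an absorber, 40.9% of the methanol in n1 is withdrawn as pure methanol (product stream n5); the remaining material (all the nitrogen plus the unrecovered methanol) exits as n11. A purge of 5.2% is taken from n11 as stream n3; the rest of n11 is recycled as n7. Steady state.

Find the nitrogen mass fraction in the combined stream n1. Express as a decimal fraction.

nitrogen enters only via n8 and leaves only via the purge: 1267×0.201 = 0.052×(nitrogen in n11), and the absorber passes all nitrogen, so nitrogen in n1 = nitrogen in n11 = 4897.4 kg/s.
methanol in n1: m_A = 1267×0.799 + (1−0.052)·(1−0.409)·m_A, so m_A = 1012.3/0.4397 = 2302.2 kg/s.
n1 = 2302.2 + 4897.4 = 7199.6 kg/s.
nitrogen fraction in n1 = 4897.4/7199.6 = 0.680.

0.680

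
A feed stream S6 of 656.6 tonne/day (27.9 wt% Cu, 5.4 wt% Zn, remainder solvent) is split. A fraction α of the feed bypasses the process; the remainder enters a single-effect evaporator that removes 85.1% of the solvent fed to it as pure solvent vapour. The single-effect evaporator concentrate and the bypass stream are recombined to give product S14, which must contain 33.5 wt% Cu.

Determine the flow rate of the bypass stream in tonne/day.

463.2 tonne/day

All 656.6×0.279 = 183.19 tonne/day of Cu reaches S14, so S14 = 183.19/0.335 = 546.84 tonne/day and vapour = 109.76 tonne/day.
The evaporator receives (1−α)·656.6 of feed at 0.667 solvent and removes 0.851 of that solvent:
0.851×0.667×(1−α)×656.6 = 109.76
(1−α) = 109.76/372.7 = 0.2945;  α = 0.7055.
Bypass flow = 0.7055×656.6 = 463.23 tonne/day.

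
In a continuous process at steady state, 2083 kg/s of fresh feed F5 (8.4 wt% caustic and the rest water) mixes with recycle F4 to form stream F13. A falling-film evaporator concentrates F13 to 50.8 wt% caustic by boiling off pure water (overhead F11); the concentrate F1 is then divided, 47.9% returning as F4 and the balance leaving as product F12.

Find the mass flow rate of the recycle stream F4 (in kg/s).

Overall caustic balance (none leaves overhead): caustic in fresh feed = caustic in product, i.e. 2083×0.084 = (1−0.479)·F1·0.508.
F1 = 174.97/(0.508×0.521) = 661.1 kg/s.
Recycle F4 = 0.479×661.1 = 316.67 kg/s.

316.7 kg/s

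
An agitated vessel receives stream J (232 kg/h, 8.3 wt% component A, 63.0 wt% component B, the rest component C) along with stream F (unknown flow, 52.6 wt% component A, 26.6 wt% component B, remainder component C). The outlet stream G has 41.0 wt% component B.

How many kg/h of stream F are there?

354.4 kg/h

Let F be the unknown flow. Total out = 232 + F.
component B balance: 146.16 + 0.266·F = 0.410·(232 + F)
(0.266 − 0.410)·F = 0.410×232 − 146.16 = -51.04
F = -51.04 / -0.144 = 354.44 kg/h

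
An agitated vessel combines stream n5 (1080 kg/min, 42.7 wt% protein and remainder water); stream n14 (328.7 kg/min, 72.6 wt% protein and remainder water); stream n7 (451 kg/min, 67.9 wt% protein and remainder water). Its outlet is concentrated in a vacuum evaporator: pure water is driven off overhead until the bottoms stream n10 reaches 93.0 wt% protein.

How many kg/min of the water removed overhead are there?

protein entering = 1080×0.427 + 328.7×0.726 + 451×0.679 = 1006 kg/min.
All protein reports to n10, so n10 = 1006/0.930 = 1081.7 kg/min.
Total feed = 1859.7 kg/min; overhead = 1859.7 − 1081.7 = 777.95 kg/min.

778 kg/min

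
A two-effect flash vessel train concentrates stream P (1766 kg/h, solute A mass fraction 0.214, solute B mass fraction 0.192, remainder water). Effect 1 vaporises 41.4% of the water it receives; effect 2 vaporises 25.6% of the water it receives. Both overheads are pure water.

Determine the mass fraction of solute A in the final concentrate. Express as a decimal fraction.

water in feed = 1766×0.594 = 1049 kg/h.
After stage 1: water left = (1−0.414)×1049 = 614.72; stream total = 1331.7 kg/h.
After stage 2: water left = (1−0.256)×614.72 = 457.35; final concentrate = 1174.3 kg/h.
solute A fraction = 377.92/1174.3 = 0.322.

0.322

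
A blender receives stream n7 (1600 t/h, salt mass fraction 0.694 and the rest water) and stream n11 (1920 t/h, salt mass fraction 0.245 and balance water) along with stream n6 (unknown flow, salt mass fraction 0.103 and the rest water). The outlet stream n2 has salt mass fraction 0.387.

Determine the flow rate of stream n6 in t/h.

Let n6 be the unknown flow. Total out = 3520 + n6.
salt balance: 1580.8 + 0.103·n6 = 0.387·(3520 + n6)
(0.103 − 0.387)·n6 = 0.387×3520 − 1580.8 = -218.56
n6 = -218.56 / -0.284 = 769.58 t/h

769.6 t/h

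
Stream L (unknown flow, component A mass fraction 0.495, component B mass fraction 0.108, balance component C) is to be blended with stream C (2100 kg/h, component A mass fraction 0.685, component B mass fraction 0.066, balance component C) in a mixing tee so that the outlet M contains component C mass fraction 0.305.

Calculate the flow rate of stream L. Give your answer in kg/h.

Let L be the unknown flow. Total out = 2100 + L.
component C balance: 522.9 + 0.397·L = 0.305·(2100 + L)
(0.397 − 0.305)·L = 0.305×2100 − 522.9 = 117.6
L = 117.6 / 0.092 = 1278.3 kg/h

1278 kg/h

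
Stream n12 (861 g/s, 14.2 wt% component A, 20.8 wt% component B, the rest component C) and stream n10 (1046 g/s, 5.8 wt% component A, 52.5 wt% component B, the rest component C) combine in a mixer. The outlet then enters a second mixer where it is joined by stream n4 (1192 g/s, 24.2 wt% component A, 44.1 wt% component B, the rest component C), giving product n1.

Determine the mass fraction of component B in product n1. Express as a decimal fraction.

0.405

Overall, product flow = 3099 g/s.
component B in = 861×0.208 + 1046×0.525 + 1192×0.441 = 1253.9 g/s.
component B fraction in n1 = 0.405.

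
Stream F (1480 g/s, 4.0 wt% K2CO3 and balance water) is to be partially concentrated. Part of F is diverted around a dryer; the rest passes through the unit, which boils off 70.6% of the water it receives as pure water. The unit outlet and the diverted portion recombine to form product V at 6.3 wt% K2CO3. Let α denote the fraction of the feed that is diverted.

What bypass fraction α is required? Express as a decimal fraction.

All 1480×0.040 = 59.2 g/s of K2CO3 reaches V, so V = 59.2/0.063 = 939.68 g/s and vapour = 540.32 g/s.
The evaporator receives (1−α)·1480 of feed at 0.960 water and removes 0.706 of that water:
0.706×0.960×(1−α)×1480 = 540.32
(1−α) = 540.32/1003.1 = 0.5387;  α = 0.4613.

0.461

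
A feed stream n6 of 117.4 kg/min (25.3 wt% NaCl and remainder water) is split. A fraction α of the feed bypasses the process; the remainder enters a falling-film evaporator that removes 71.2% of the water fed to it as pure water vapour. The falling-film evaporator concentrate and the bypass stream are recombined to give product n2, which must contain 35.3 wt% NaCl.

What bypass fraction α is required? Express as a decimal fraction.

All 117.4×0.253 = 29.702 kg/min of NaCl reaches n2, so n2 = 29.702/0.353 = 84.142 kg/min and vapour = 33.258 kg/min.
The evaporator receives (1−α)·117.4 of feed at 0.747 water and removes 0.712 of that water:
0.712×0.747×(1−α)×117.4 = 33.258
(1−α) = 33.258/62.441 = 0.5326;  α = 0.4674.

0.467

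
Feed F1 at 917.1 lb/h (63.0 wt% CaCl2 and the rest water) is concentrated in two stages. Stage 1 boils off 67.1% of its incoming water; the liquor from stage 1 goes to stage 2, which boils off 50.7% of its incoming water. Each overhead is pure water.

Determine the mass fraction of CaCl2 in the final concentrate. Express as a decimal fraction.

water in feed = 917.1×0.370 = 339.33 lb/h.
After stage 1: water left = (1−0.671)×339.33 = 111.64; stream total = 689.41 lb/h.
After stage 2: water left = (1−0.507)×111.64 = 55.038; final concentrate = 632.81 lb/h.
CaCl2 fraction = 577.77/632.81 = 0.913.

0.913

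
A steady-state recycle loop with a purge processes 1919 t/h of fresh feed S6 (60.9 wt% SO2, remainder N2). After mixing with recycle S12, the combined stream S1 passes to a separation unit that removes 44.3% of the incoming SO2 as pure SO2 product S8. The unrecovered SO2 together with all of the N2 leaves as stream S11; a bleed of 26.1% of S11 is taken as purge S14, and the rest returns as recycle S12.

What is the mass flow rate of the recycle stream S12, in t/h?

2942 t/h

N2 enters only via S6 and leaves only via the purge: 1919×0.391 = 0.261×(N2 in S11), and the separation unit passes all N2, so N2 in S1 = N2 in S11 = 2874.8 t/h.
SO2 in S1: m_A = 1919×0.609 + (1−0.261)·(1−0.443)·m_A, so m_A = 1168.7/0.5884 = 1986.3 t/h.
S11 = (1−0.443)×1986.3 + 2874.8 = 3981.2 t/h.
Recycle S12 = (1−0.261)×3981.2 = 2942.1 t/h.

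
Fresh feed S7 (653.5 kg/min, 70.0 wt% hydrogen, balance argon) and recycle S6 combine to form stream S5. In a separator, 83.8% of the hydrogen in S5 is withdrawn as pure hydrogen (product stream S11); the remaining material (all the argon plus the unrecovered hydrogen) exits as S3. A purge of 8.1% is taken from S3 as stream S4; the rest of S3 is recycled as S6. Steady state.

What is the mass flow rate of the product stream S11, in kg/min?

450.4 kg/min

hydrogen in S5: m_A = 653.5×0.700 + (1−0.081)·(1−0.838)·m_A, so m_A = 457.45/0.8511 = 537.47 kg/min.
Product S11 = 0.838×537.47 = 450.4 kg/min.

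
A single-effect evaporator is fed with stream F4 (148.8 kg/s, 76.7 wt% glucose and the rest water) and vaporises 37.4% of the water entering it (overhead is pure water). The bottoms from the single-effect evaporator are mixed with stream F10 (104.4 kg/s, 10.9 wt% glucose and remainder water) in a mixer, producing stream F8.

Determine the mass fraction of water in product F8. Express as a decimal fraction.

Vapour removed = 0.374×0.233×148.8 = 12.967 kg/s; concentrate = 135.83 kg/s.
water reaching the mixer = 21.704 (from concentrate) + 104.4×0.891 = 114.72 kg/s.
Product flow = 135.83 + 104.4 = 240.23 kg/s; water fraction = 0.4776.

0.4776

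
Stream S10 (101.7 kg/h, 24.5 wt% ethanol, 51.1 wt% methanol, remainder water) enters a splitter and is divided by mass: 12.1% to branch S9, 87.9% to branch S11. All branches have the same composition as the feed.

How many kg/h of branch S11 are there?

Branch S11 flow = 0.879×101.7 = 89.394 kg/h.

89.39 kg/h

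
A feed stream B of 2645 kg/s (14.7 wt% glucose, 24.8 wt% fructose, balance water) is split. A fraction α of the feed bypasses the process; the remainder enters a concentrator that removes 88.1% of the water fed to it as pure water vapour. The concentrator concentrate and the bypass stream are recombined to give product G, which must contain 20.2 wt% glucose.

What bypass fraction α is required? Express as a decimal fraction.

All 2645×0.147 = 388.81 kg/s of glucose reaches G, so G = 388.81/0.202 = 1924.8 kg/s and vapour = 720.17 kg/s.
The evaporator receives (1−α)·2645 of feed at 0.605 water and removes 0.881 of that water:
0.881×0.605×(1−α)×2645 = 720.17
(1−α) = 720.17/1409.8 = 0.5108;  α = 0.4892.

0.489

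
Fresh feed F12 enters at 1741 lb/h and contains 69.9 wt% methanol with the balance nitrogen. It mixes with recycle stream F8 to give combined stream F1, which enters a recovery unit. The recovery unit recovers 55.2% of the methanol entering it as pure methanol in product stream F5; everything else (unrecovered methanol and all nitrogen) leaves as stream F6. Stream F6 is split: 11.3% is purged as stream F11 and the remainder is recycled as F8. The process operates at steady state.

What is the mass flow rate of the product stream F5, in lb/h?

1115 lb/h

methanol in F1: m_A = 1741×0.699 + (1−0.113)·(1−0.552)·m_A, so m_A = 1217/0.6026 = 2019.4 lb/h.
Product F5 = 0.552×2019.4 = 1114.7 lb/h.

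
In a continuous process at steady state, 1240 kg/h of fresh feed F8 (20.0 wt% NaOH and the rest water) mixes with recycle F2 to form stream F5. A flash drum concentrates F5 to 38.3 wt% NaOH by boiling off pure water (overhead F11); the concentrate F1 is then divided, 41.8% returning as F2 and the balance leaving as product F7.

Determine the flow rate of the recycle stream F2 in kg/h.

Overall NaOH balance (none leaves overhead): NaOH in fresh feed = NaOH in product, i.e. 1240×0.200 = (1−0.418)·F1·0.383.
F1 = 248/(0.383×0.582) = 1112.6 kg/h.
Recycle F2 = 0.418×1112.6 = 465.06 kg/h.

465.1 kg/h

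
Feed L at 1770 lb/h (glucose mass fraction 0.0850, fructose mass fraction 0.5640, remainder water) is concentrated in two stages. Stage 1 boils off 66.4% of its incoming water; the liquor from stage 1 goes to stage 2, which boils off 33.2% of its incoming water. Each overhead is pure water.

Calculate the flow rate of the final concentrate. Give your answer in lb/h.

water in feed = 1770×0.351 = 621.27 lb/h.
After stage 1: water left = (1−0.664)×621.27 = 208.75; stream total = 1357.5 lb/h.
After stage 2: water left = (1−0.332)×208.75 = 139.44; final concentrate = 1288.2 lb/h.

1288 lb/h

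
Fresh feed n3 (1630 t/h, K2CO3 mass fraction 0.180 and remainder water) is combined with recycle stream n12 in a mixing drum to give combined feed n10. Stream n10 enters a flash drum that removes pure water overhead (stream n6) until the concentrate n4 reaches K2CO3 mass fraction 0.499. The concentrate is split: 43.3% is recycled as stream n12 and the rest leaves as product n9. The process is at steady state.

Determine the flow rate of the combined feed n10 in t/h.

2079 t/h

Overall K2CO3 balance (none leaves overhead): K2CO3 in fresh feed = K2CO3 in product, i.e. 1630×0.180 = (1−0.433)·n4·0.499.
n4 = 293.4/(0.499×0.567) = 1037 t/h.
Recycle n12 = 0.433×1037 = 449.02 t/h.
Combined feed n10 = 1630 + 449.02 = 2079 t/h.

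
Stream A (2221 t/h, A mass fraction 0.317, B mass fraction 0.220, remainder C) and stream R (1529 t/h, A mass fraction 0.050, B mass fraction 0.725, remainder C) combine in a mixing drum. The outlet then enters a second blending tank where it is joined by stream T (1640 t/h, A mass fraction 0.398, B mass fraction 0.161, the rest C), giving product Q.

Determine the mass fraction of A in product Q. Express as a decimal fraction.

Overall, product flow = 5390 t/h.
A in = 2221×0.317 + 1529×0.050 + 1640×0.398 = 1433.2 t/h.
A fraction in Q = 0.266.

0.266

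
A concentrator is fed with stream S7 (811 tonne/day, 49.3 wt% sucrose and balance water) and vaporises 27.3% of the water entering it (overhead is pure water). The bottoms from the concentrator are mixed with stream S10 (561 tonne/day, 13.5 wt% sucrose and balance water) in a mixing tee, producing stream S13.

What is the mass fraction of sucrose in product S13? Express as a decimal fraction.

Vapour removed = 0.273×0.507×811 = 112.25 tonne/day; concentrate = 698.75 tonne/day.
sucrose reaching the mixer = 399.82 (from concentrate) + 561×0.135 = 475.56 tonne/day.
Product flow = 698.75 + 561 = 1259.7 tonne/day; sucrose fraction = 0.378.

0.378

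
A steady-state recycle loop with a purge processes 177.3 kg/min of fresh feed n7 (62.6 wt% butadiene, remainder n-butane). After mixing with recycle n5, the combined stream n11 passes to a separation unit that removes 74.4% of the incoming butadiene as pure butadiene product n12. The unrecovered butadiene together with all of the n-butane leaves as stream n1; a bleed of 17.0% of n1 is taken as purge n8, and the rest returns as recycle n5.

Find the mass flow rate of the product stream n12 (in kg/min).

104.9 kg/min

butadiene in n11: m_A = 177.3×0.626 + (1−0.170)·(1−0.744)·m_A, so m_A = 110.99/0.7875 = 140.94 kg/min.
Product n12 = 0.744×140.94 = 104.86 kg/min.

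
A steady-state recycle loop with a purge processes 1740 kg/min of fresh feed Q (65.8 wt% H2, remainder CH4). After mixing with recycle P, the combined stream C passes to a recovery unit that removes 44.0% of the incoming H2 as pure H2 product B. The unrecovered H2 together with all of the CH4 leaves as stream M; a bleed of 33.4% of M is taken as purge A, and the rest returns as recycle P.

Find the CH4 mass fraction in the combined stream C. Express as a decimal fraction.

CH4 enters only via Q and leaves only via the purge: 1740×0.342 = 0.334×(CH4 in M), and the recovery unit passes all CH4, so CH4 in C = CH4 in M = 1781.7 kg/min.
H2 in C: m_A = 1740×0.658 + (1−0.334)·(1−0.440)·m_A, so m_A = 1144.9/0.6270 = 1825.9 kg/min.
C = 1825.9 + 1781.7 = 3607.6 kg/min.
CH4 fraction in C = 1781.7/3607.6 = 0.494.

0.494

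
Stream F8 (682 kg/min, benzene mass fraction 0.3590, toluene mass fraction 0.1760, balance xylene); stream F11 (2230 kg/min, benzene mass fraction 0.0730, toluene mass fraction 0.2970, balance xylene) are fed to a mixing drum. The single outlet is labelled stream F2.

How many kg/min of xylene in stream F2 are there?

1722 kg/min

xylene out = xylene in = 682×0.465 + 2230×0.630 = 1722 kg/min.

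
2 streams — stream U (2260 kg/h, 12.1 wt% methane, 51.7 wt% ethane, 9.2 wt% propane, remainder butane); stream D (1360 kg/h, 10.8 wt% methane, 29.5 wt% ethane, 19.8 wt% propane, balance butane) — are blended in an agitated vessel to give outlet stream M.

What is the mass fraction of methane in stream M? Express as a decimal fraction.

Total flow out = 2260 + 1360 = 3620 kg/h.
methane in = 2260×0.121 + 1360×0.108 = 420.34 kg/h.
methane mass fraction in M = 420.34/3620 = 0.116.

0.116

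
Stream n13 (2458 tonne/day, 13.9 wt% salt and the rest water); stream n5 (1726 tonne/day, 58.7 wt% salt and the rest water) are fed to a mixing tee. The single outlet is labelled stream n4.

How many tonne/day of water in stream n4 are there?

2829 tonne/day

water out = water in = 2458×0.861 + 1726×0.413 = 2829.2 tonne/day.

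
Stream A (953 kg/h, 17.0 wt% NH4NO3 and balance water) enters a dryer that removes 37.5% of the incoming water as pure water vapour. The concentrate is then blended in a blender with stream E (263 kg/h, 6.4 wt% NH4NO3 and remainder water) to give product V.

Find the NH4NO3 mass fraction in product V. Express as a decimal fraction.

Vapour removed = 0.375×0.830×953 = 296.62 kg/h; concentrate = 656.38 kg/h.
NH4NO3 reaching the mixer = 162.01 (from concentrate) + 263×0.064 = 178.84 kg/h.
Product flow = 656.38 + 263 = 919.38 kg/h; NH4NO3 fraction = 0.195.

0.195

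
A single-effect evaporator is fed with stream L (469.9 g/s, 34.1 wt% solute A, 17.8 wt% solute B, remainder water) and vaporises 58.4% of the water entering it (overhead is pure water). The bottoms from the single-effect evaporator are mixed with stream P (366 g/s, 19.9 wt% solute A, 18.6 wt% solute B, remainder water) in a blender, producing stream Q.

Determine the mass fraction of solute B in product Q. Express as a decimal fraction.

0.216

Vapour removed = 0.584×0.481×469.9 = 132 g/s; concentrate = 337.9 g/s.
solute B reaching the mixer = 83.642 (from concentrate) + 366×0.186 = 151.72 g/s.
Product flow = 337.9 + 366 = 703.9 g/s; solute B fraction = 0.216.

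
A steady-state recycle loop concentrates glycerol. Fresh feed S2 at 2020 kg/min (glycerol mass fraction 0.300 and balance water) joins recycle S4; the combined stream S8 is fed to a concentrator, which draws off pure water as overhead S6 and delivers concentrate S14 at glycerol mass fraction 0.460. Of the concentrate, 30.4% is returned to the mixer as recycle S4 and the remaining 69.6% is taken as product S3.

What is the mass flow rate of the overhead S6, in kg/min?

Overall glycerol balance (none leaves overhead): glycerol in fresh feed = glycerol in product, i.e. 2020×0.300 = (1−0.304)·S14·0.460.
S14 = 606/(0.460×0.696) = 1892.8 kg/min.
Recycle S4 = 0.304×1892.8 = 575.41 kg/min.
Combined feed S8 = 2020 + 575.41 = 2595.4 kg/min.
Overhead S6 = S8 − S14 = 2595.4 − 1892.8 = 702.61 kg/min.

702.6 kg/min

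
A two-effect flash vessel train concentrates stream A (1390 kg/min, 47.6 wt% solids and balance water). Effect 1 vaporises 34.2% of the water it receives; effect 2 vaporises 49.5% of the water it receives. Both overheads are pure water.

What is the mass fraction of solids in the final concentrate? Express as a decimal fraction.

water in feed = 1390×0.524 = 728.36 kg/min.
After stage 1: water left = (1−0.342)×728.36 = 479.26; stream total = 1140.9 kg/min.
After stage 2: water left = (1−0.495)×479.26 = 242.03; final concentrate = 903.67 kg/min.
solids fraction = 661.64/903.67 = 0.732.

0.732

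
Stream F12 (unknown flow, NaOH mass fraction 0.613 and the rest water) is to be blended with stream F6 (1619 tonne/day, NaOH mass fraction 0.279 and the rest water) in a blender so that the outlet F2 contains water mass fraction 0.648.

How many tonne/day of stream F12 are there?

452.8 tonne/day

Let F12 be the unknown flow. Total out = 1619 + F12.
water balance: 1167.3 + 0.387·F12 = 0.648·(1619 + F12)
(0.387 − 0.648)·F12 = 0.648×1619 − 1167.3 = -118.19
F12 = -118.19 / -0.261 = 452.82 tonne/day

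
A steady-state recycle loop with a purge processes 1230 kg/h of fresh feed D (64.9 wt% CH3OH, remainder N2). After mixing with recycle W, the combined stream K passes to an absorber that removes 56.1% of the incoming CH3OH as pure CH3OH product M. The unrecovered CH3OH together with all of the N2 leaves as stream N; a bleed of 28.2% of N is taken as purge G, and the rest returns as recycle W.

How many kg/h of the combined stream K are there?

N2 enters only via D and leaves only via the purge: 1230×0.351 = 0.282×(N2 in N), and the absorber passes all N2, so N2 in K = N2 in N = 1531 kg/h.
CH3OH in K: m_A = 1230×0.649 + (1−0.282)·(1−0.561)·m_A, so m_A = 798.27/0.6848 = 1165.7 kg/h.
K = 1165.7 + 1531 = 2696.7 kg/h.

2697 kg/h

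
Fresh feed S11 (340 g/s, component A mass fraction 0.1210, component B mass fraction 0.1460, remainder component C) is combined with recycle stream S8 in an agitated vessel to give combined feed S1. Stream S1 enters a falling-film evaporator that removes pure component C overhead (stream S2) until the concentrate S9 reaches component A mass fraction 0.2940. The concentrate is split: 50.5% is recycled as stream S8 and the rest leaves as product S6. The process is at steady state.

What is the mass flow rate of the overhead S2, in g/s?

Overall component A balance (none leaves overhead): component A in fresh feed = component A in product, i.e. 340×0.121 = (1−0.505)·S9·0.294.
S9 = 41.14/(0.294×0.495) = 282.69 g/s.
Recycle S8 = 0.505×282.69 = 142.76 g/s.
Combined feed S1 = 340 + 142.76 = 482.76 g/s.
Overhead S2 = S1 − S9 = 482.76 − 282.69 = 200.07 g/s.

200.1 g/s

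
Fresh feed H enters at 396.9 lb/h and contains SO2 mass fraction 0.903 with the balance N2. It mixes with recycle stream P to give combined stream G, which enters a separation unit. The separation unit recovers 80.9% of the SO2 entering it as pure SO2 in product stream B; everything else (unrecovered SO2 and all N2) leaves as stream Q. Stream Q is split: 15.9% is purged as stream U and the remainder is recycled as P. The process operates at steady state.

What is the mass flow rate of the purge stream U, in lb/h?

51.47 lb/h

N2 enters only via H and leaves only via the purge: 396.9×0.097 = 0.159×(N2 in Q), and the separation unit passes all N2, so N2 in G = N2 in Q = 242.13 lb/h.
SO2 in G: m_A = 396.9×0.903 + (1−0.159)·(1−0.809)·m_A, so m_A = 358.4/0.8394 = 426.99 lb/h.
Q = (1−0.809)×426.99 + 242.13 = 323.69 lb/h.
Purge U = 0.159×323.69 = 51.467 lb/h.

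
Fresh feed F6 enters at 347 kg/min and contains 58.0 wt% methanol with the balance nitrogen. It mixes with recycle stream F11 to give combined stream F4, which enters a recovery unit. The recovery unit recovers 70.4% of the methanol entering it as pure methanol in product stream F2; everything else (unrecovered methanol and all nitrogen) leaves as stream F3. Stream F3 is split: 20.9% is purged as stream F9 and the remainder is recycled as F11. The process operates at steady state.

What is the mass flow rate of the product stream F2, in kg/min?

185 kg/min

methanol in F4: m_A = 347×0.580 + (1−0.209)·(1−0.704)·m_A, so m_A = 201.26/0.7659 = 262.79 kg/min.
Product F2 = 0.704×262.79 = 185 kg/min.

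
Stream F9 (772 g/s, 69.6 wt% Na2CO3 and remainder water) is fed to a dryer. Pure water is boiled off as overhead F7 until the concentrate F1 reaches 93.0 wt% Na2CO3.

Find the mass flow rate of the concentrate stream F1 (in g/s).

Na2CO3 is conserved: 772×0.696 = 537.31 g/s all reports to the concentrate.
Concentrate = 537.31/(target fraction) = 577.75 g/s.

577.8 g/s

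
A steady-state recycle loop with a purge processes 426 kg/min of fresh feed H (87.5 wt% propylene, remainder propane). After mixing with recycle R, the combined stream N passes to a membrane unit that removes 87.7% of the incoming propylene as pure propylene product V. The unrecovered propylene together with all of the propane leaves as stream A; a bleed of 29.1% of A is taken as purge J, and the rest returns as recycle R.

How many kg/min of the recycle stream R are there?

propane enters only via H and leaves only via the purge: 426×0.125 = 0.291×(propane in A), and the membrane unit passes all propane, so propane in N = propane in A = 182.99 kg/min.
propylene in N: m_A = 426×0.875 + (1−0.291)·(1−0.877)·m_A, so m_A = 372.75/0.9128 = 408.36 kg/min.
A = (1−0.877)×408.36 + 182.99 = 233.22 kg/min.
Recycle R = (1−0.291)×233.22 = 165.35 kg/min.

165.4 kg/min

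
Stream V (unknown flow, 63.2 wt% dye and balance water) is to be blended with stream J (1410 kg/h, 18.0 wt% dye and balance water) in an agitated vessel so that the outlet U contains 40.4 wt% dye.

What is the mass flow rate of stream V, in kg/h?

1385 kg/h

Let V be the unknown flow. Total out = 1410 + V.
dye balance: 253.8 + 0.632·V = 0.404·(1410 + V)
(0.632 − 0.404)·V = 0.404×1410 − 253.8 = 315.84
V = 315.84 / 0.228 = 1385.3 kg/h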